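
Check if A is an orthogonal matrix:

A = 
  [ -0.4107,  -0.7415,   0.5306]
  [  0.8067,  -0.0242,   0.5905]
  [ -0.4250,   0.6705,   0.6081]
Yes

AᵀA = 
  [  1.0001,   0,   0]
  [  0,   1,   0]
  [  0,   0,   1]
≈ I (equal to I up to the 4-dp rounding of the entries)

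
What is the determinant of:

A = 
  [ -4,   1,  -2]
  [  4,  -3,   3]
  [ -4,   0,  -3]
Cofactor expansion along row 1:
det(A) = (-4)·((-3)(-3) - (3)(0)) - (1)·((4)(-3) - (3)(-4)) + (-2)·((4)(0) - (-3)(-4))
  = (-4)(9) - (1)(0) + (-2)(-12)
  = -12

det(A) = -12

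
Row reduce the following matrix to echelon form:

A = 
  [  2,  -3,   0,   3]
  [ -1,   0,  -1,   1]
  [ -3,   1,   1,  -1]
Row operations:
R2 → R2 + (1/2)·R1
R3 → R3 + (3/2)·R1
R3 → R3 - (7/3)·R2

Resulting echelon form:
REF = 
  [   2,   -3,    0,    3]
  [   0, -3/2,   -1,  5/2]
  [   0,    0, 10/3, -7/3]

Rank = 3 (number of non-zero pivot rows).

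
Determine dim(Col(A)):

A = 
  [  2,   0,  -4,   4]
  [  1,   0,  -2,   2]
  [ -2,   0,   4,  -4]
dim(Col(A)) = 1

Row reduce:
R2 → R2 - (1/2)·R1
R3 → R3 + (1)·R1
REF = 
  [  2,   0,  -4,   4]
  [  0,   0,   0,   0]
  [  0,   0,   0,   0]
Pivot columns: 1 → 1 pivot.
dim(Col(A)) = number of pivot columns = 1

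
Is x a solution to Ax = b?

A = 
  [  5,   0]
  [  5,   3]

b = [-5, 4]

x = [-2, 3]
No

Ax = [-10, -1] ≠ b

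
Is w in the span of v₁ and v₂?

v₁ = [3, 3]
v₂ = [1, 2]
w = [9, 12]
Yes

Form the augmented matrix and row-reduce:
[v₁|v₂|w] = 
  [  3,   1,   9]
  [  3,   2,  12]
R2 → R2 - (1)·R1
REF = 
  [  3,   1,   9]
  [  0,   1,   3]

No row of the form [0 0 | nonzero], so the system is consistent. Back-substitution gives c₁ = 2, c₂ = 3: w = (2)·v₁ + (3)·v₂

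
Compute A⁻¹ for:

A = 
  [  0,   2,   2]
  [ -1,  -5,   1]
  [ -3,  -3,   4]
det(A) = (0)·((-5)(4) - (1)(-3)) - (2)·((-1)(4) - (1)(-3)) + (2)·((-1)(-3) - (-5)(-3))
  = (0)(-17) - (2)(-1) + (2)(-12)
  = -22
det(A) = -22 ≠ 0, so A is invertible.

Cofactors Cᵢⱼ = (-1)ⁱ⁺ʲ·Mᵢⱼ:
C = 
  [-17,   1, -12]
  [-14,   6,  -6]
  [ 12,  -2,   2]

adj(A) = Cᵀ:
adj(A) = 
  [-17, -14,  12]
  [  1,   6,  -2]
  [-12,  -6,   2]

A⁻¹ = (-1/22) · adj(A):
A⁻¹ = 
  [17/22,  7/11, -6/11]
  [-1/22, -3/11,  1/11]
  [ 6/11,  3/11, -1/11]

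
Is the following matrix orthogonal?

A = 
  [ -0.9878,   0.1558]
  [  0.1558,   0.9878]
Yes

AᵀA = 
  [  1,   0]
  [  0,   1]
≈ I (equal to I up to the 4-dp rounding of the entries)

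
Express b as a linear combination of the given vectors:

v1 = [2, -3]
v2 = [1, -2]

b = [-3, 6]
c1 = 0, c2 = -3

b = 0·v1 + -3·v2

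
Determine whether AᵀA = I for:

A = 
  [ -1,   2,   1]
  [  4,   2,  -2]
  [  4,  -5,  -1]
No

AᵀA = 
  [ 33, -14, -13]
  [-14,  33,   3]
  [-13,   3,   6]
≠ I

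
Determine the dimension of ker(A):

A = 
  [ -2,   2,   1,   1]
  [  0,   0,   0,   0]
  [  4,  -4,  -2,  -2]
nullity(A) = 3

Row reduce:
R3 → R3 + (2)·R1
REF = 
  [ -2,   2,   1,   1]
  [  0,   0,   0,   0]
  [  0,   0,   0,   0]
Pivot columns: 1 → 1 pivot.
rank(A) = 1, so nullity(A) = 4 - 1 = 3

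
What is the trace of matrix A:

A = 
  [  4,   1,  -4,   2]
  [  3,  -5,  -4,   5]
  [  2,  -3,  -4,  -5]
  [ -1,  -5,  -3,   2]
-3

tr(A) = 4 + -5 + -4 + 2 = -3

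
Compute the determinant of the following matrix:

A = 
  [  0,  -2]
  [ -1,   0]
-2

For a 2×2 matrix, det = ad - bc = (0)(0) - (-2)(-1) = -2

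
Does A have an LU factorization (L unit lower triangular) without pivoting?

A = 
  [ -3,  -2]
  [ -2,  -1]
Yes.
A[1,1] = -3 ≠ 0, so Gaussian elimination proceeds without a row swap: multiplier ℓ₂₁ = (-2)/(-3) = 2/3, and U[2,2] = -1 - (2/3)(-2) = 1/3.
L = 
  [  1,   0]
  [2/3,   1]
U = 
  [ -3,  -2]
  [  0, 1/3]
Check row 2 of LU: [(2/3)(-3), (2/3)(-2) + (1/3)] = [-2, -1] = row 2 of A ✓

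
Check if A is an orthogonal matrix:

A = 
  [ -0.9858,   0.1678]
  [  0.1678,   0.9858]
Yes

AᵀA = 
  [  1,   0]
  [  0,   1]
≈ I (equal to I up to the 4-dp rounding of the entries)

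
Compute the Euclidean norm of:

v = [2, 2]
2.828

||v||₂ = √((2)² + (2)²) = √8 = 2.828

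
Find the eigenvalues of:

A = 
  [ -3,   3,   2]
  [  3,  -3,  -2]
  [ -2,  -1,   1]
Characteristic polynomial: det(λI - A) = λ³ + 5λ² - 4λ
The constant term is 0, so λ = 0 is a root: p(λ) = λ(λ² + 5λ - 4)
λ² + 5λ - 4 = 0  ⇒  λ = (-5 ± √((5)² - 4·(-4)))/2 = (-5 ± √(41))/2
  = (-5 + √41)/2,  (-5 - √41)/2

λ = 0, (-5 + √41)/2, (-5 - √41)/2  (≈ 0, 0.7016, -5.702)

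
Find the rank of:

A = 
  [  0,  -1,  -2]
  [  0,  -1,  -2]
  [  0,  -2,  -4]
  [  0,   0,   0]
rank(A) = 1

Row reduce:
R2 → R2 - (1)·R1
R3 → R3 - (2)·R1
REF = 
  [  0,  -1,  -2]
  [  0,   0,   0]
  [  0,   0,   0]
  [  0,   0,   0]
Pivot columns: 2 → 1 pivot.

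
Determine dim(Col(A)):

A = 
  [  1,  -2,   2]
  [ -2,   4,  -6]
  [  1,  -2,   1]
dim(Col(A)) = 2

Row reduce:
R2 → R2 + (2)·R1
R3 → R3 - (1)·R1
R3 → R3 - (1/2)·R2
REF = 
  [  1,  -2,   2]
  [  0,   0,  -2]
  [  0,   0,   0]
Pivot columns: 1, 3 → 2 pivots.
dim(Col(A)) = number of pivot columns = 2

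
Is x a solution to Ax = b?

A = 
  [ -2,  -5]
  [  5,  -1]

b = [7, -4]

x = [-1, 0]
No

Ax = [2, -5] ≠ b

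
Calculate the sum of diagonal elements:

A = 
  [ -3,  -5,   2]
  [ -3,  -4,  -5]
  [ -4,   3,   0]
-7

tr(A) = -3 + -4 + 0 = -7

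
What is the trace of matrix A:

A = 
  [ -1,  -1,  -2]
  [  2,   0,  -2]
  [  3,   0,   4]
3

tr(A) = -1 + 0 + 4 = 3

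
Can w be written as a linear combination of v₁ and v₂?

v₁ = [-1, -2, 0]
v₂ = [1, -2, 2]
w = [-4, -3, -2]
No

Form the augmented matrix and row-reduce:
[v₁|v₂|w] = 
  [ -1,   1,  -4]
  [ -2,  -2,  -3]
  [  0,   2,  -2]
R2 → R2 - (2)·R1
R3 → R3 + (1/2)·R2
REF = 
  [ -1,   1,  -4]
  [  0,  -4,   5]
  [  0,   0, 1/2]

Row 3 reads [0 0 | 1/2], i.e. 0 = 1/2, so the system is inconsistent and w ∉ span{v₁, v₂}.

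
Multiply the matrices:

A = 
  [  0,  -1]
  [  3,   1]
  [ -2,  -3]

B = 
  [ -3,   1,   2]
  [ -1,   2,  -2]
AB = 
  [  1,  -2,   2]
  [-10,   5,   4]
  [  9,  -8,   2]

A is 3×2 and B is 2×3, so AB is 3×3. Each entry is (row of A)·(column of B):
AB[1,1] = (0)(-3) + (-1)(-1) = 1
AB[1,2] = (0)(1) + (-1)(2) = -2
AB[1,3] = (0)(2) + (-1)(-2) = 2
AB[2,1] = (3)(-3) + (1)(-1) = -10
AB[2,2] = (3)(1) + (1)(2) = 5
AB[2,3] = (3)(2) + (1)(-2) = 4
AB[3,1] = (-2)(-3) + (-3)(-1) = 9
AB[3,2] = (-2)(1) + (-3)(2) = -8
AB[3,3] = (-2)(2) + (-3)(-2) = 2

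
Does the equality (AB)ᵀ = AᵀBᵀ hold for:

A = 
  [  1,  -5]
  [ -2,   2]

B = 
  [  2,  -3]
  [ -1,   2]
No

(AB)ᵀ = 
  [  7,  -6]
  [-13,  10]

AᵀBᵀ = 
  [  8,  -5]
  [-16,   9]

The two matrices differ, so (AB)ᵀ ≠ AᵀBᵀ in general. The correct identity is (AB)ᵀ = BᵀAᵀ.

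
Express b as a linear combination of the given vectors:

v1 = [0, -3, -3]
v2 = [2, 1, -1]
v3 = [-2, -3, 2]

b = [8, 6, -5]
c1 = 0, c2 = 3, c3 = -1

b = 0·v1 + 3·v2 + -1·v3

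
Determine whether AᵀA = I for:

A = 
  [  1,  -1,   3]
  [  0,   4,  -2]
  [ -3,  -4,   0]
No

AᵀA = 
  [ 10,  11,   3]
  [ 11,  33, -11]
  [  3, -11,  13]
≠ I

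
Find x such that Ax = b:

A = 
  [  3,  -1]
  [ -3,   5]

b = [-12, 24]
Row reduce the augmented matrix [A|b]:
R2 → R2 + (1)·R1
REF = 
  [  3,  -1, -12]
  [  0,   4,  12]

Back-substitution:
x₂ = 12 / 4 = 3
x₁ = (-12 - (-1)(3)) / 3 = -3

x = [-3, 3]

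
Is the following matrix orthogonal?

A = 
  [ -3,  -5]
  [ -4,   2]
No

AᵀA = 
  [ 25,   7]
  [  7,  29]
≠ I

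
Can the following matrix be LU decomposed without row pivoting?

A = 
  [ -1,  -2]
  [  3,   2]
Yes.
A[1,1] = -1 ≠ 0, so Gaussian elimination proceeds without a row swap: multiplier ℓ₂₁ = (3)/(-1) = -3, and U[2,2] = 2 - (-3)(-2) = -4.
L = 
  [  1,   0]
  [ -3,   1]
U = 
  [ -1,  -2]
  [  0,  -4]
Check row 2 of LU: [(-3)(-1), (-3)(-2) + (-4)] = [3, 2] = row 2 of A ✓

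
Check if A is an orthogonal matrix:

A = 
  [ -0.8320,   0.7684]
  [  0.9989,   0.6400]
No

AᵀA = 
  [  1.6900,   0]
  [  0,   1]
≠ I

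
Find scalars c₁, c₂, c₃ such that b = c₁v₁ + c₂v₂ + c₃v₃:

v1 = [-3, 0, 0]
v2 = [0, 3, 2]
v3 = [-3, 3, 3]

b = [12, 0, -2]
c1 = -2, c2 = 2, c3 = -2

b = -2·v1 + 2·v2 + -2·v3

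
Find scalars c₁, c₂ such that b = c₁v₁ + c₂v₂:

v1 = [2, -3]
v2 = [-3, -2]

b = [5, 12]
c1 = -2, c2 = -3

b = -2·v1 + -3·v2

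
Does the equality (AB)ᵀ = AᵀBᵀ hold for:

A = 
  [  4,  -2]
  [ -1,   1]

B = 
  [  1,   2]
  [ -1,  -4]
No

(AB)ᵀ = 
  [  6,  -2]
  [ 16,  -6]

AᵀBᵀ = 
  [  2,   0]
  [  0,  -2]

The two matrices differ, so (AB)ᵀ ≠ AᵀBᵀ in general. The correct identity is (AB)ᵀ = BᵀAᵀ.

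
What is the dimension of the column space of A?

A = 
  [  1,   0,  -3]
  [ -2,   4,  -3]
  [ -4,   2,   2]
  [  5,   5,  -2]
Row reduce:
R2 → R2 + (2)·R1
R3 → R3 + (4)·R1
R4 → R4 - (5)·R1
R3 → R3 - (1/2)·R2
R4 → R4 - (5/4)·R2
R4 → R4 + (97/22)·R3
REF = 
  [    1,     0,    -3]
  [    0,     4,    -9]
  [    0,     0, -11/2]
  [    0,     0,     0]
Pivot columns: 1, 2, 3 → 3 pivots.
dim(Col(A)) = number of pivot columns = 3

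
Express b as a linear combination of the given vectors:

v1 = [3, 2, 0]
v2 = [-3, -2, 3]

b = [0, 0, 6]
c1 = 2, c2 = 2

b = 2·v1 + 2·v2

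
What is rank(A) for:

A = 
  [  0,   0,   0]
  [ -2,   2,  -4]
Row reduce:
Swap R1 ↔ R2
REF = 
  [ -2,   2,  -4]
  [  0,   0,   0]
Pivot columns: 1 → 1 pivot.

rank(A) = 1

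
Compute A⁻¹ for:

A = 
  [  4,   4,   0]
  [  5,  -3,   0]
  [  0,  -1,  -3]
det(A) = (4)·((-3)(-3) - (0)(-1)) - (4)·((5)(-3) - (0)(0)) + (0)·((5)(-1) - (-3)(0))
  = (4)(9) - (4)(-15) + (0)(-5)
  = 96
det(A) = 96 ≠ 0, so A is invertible.

Cofactors Cᵢⱼ = (-1)ⁱ⁺ʲ·Mᵢⱼ:
C = 
  [  9,  15,  -5]
  [ 12, -12,   4]
  [  0,   0, -32]

adj(A) = Cᵀ:
adj(A) = 
  [  9,  12,   0]
  [ 15, -12,   0]
  [ -5,   4, -32]

A⁻¹ = (1/96) · adj(A):
A⁻¹ = 
  [ 3/32,   1/8,     0]
  [ 5/32,  -1/8,     0]
  [-5/96,  1/24,  -1/3]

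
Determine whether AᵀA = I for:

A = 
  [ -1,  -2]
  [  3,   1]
No

AᵀA = 
  [ 10,   5]
  [  5,   5]
≠ I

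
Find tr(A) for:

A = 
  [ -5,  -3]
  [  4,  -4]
-9

tr(A) = -5 + -4 = -9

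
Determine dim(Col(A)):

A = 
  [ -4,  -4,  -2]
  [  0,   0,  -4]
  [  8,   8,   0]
dim(Col(A)) = 2

Row reduce:
R3 → R3 + (2)·R1
R3 → R3 - (1)·R2
REF = 
  [ -4,  -4,  -2]
  [  0,   0,  -4]
  [  0,   0,   0]
Pivot columns: 1, 3 → 2 pivots.
dim(Col(A)) = number of pivot columns = 2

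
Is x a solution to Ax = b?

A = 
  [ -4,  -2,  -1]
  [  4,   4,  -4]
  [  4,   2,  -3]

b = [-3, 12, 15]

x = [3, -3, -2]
No

Ax = [-4, 8, 12] ≠ b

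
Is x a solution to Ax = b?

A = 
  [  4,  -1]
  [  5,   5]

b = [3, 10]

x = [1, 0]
No

Ax = [4, 5] ≠ b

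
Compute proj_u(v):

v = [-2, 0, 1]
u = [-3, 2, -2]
v·u = (-2)(-3) + (0)(2) + (1)(-2) = 4
u·u = (-3)² + (2)² + (-2)² = 17
proj_u(v) = (v·u / u·u) × u = (4/17) × u

proj_u(v) = [-12/17, 8/17, -8/17]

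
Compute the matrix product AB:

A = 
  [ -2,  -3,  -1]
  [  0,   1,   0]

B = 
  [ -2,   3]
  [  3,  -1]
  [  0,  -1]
A is 2×3 and B is 3×2, so AB is 2×2. Each entry is (row of A)·(column of B):
AB[1,1] = (-2)(-2) + (-3)(3) + (-1)(0) = -5
AB[1,2] = (-2)(3) + (-3)(-1) + (-1)(-1) = -2
AB[2,1] = (0)(-2) + (1)(3) + (0)(0) = 3
AB[2,2] = (0)(3) + (1)(-1) + (0)(-1) = -1

AB = 
  [ -5,  -2]
  [  3,  -1]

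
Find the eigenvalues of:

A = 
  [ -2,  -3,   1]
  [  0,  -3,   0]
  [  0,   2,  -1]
Characteristic polynomial: det(λI - A) = λ³ + 6λ² + 11λ + 6
Testing integer divisors of the constant term: p(-1) = 0, so (λ + 1) is a factor:
p(λ) = (λ + 1)(λ² + 5λ + 6)
λ² + 5λ + 6 = (λ + 3)(λ + 2)

λ = -1, -2, -3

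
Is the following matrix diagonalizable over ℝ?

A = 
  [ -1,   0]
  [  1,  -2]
Yes

tr(A) = -3, det(A) = 2
Characteristic polynomial: λ² - tr(A)λ + det(A) = λ² + 3λ + 2
λ² + 3λ + 2 = (λ + 2)(λ + 1)
Eigenvalues: -1, -2
λ=-2: alg. mult. = 1, geom. mult. = 2 - rank(A - (-2)I) = 2 - 1 = 1
λ=-1: alg. mult. = 1, geom. mult. = 2 - rank(A - (-1)I) = 2 - 1 = 1
Sum of geometric multiplicities equals n, so A has n independent eigenvectors.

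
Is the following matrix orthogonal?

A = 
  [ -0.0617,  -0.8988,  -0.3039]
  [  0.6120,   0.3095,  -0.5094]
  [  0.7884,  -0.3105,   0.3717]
No

AᵀA = 
  [  0.9999,   0.0001,   0]
  [  0.0001,   1,   0.0001]
  [  0,   0.0001,   0.4900]
≠ I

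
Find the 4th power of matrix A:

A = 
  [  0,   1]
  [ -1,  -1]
A^4 = 
  [  0,   1]
  [ -1,  -1]

A² = A·A:
A²[1,1] = (0)(0) + (1)(-1) = -1
A²[1,2] = (0)(1) + (1)(-1) = -1
A²[2,1] = (-1)(0) + (-1)(-1) = 1
A²[2,2] = (-1)(1) + (-1)(-1) = 0
A² = 
  [ -1,  -1]
  [  1,   0]

A^3 = A^2·A:
A^3[1,1] = (-1)(0) + (-1)(-1) = 1
A^3[1,2] = (-1)(1) + (-1)(-1) = 0
A^3[2,1] = (1)(0) + (0)(-1) = 0
A^3[2,2] = (1)(1) + (0)(-1) = 1
A^3 = 
  [  1,   0]
  [  0,   1]

A^4 = A^3·A:
A^4[1,1] = (1)(0) + (0)(-1) = 0
A^4[1,2] = (1)(1) + (0)(-1) = 1
A^4[2,1] = (0)(0) + (1)(-1) = -1
A^4[2,2] = (0)(1) + (1)(-1) = -1
A^4 = 
  [  0,   1]
  [ -1,  -1]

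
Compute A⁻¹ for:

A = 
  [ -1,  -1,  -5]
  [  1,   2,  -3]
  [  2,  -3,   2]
det(A) = (-1)·((2)(2) - (-3)(-3)) - (-1)·((1)(2) - (-3)(2)) + (-5)·((1)(-3) - (2)(2))
  = (-1)(-5) - (-1)(8) + (-5)(-7)
  = 48
det(A) = 48 ≠ 0, so A is invertible.

Cofactors Cᵢⱼ = (-1)ⁱ⁺ʲ·Mᵢⱼ:
C = 
  [ -5,  -8,  -7]
  [ 17,   8,  -5]
  [ 13,  -8,  -1]

adj(A) = Cᵀ:
adj(A) = 
  [ -5,  17,  13]
  [ -8,   8,  -8]
  [ -7,  -5,  -1]

A⁻¹ = (1/48) · adj(A):
A⁻¹ = 
  [-5/48, 17/48, 13/48]
  [ -1/6,   1/6,  -1/6]
  [-7/48, -5/48, -1/48]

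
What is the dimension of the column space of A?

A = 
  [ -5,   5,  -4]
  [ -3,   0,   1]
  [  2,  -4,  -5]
Row reduce:
R2 → R2 - (3/5)·R1
R3 → R3 + (2/5)·R1
R3 → R3 - (2/3)·R2
REF = 
  [     -5,       5,      -4]
  [      0,      -3,    17/5]
  [      0,       0, -133/15]
Pivot columns: 1, 2, 3 → 3 pivots.
dim(Col(A)) = number of pivot columns = 3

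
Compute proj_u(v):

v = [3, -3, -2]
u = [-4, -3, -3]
proj_u(v) = [-6/17, -9/34, -9/34]

v·u = (3)(-4) + (-3)(-3) + (-2)(-3) = 3
u·u = (-4)² + (-3)² + (-3)² = 34
proj_u(v) = (v·u / u·u) × u = (3/34) × u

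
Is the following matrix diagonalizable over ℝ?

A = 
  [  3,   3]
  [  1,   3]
Yes

tr(A) = 6, det(A) = 6
Characteristic polynomial: λ² - tr(A)λ + det(A) = λ² - 6λ + 6
λ² - 6λ + 6 = 0  ⇒  λ = (6 ± √((-6)² - 4·(6)))/2 = (6 ± √(12))/2
  = 3 + √3,  3 - √3
Eigenvalues: 3 + √3, 3 - √3  (≈ 4.732, 1.268)
The two irrational eigenvalues are distinct (simple), so each has alg. mult. = geom. mult. = 1.
Sum of geometric multiplicities equals n, so A has n independent eigenvectors.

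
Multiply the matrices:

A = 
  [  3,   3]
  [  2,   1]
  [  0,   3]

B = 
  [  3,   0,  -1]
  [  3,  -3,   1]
AB = 
  [ 18,  -9,   0]
  [  9,  -3,  -1]
  [  9,  -9,   3]

A is 3×2 and B is 2×3, so AB is 3×3. Each entry is (row of A)·(column of B):
AB[1,1] = (3)(3) + (3)(3) = 18
AB[1,2] = (3)(0) + (3)(-3) = -9
AB[1,3] = (3)(-1) + (3)(1) = 0
AB[2,1] = (2)(3) + (1)(3) = 9
AB[2,2] = (2)(0) + (1)(-3) = -3
AB[2,3] = (2)(-1) + (1)(1) = -1
AB[3,1] = (0)(3) + (3)(3) = 9
AB[3,2] = (0)(0) + (3)(-3) = -9
AB[3,3] = (0)(-1) + (3)(1) = 3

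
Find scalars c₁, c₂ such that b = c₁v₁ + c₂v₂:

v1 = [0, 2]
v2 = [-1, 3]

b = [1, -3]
c1 = 0, c2 = -1

b = 0·v1 + -1·v2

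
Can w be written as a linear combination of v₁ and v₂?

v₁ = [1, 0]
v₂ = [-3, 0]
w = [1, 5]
No

Form the augmented matrix and row-reduce:
[v₁|v₂|w] = 
  [  1,  -3,   1]
  [  0,   0,   5]
(already in echelon form — no row operations needed)

Row 2 reads [0 0 | 5], i.e. 0 = 5, so the system is inconsistent and w ∉ span{v₁, v₂}.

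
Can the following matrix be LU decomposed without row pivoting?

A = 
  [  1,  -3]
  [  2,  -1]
Yes.
A[1,1] = 1 ≠ 0, so Gaussian elimination proceeds without a row swap: multiplier ℓ₂₁ = (2)/(1) = 2, and U[2,2] = -1 - (2)(-3) = 5.
L = 
  [  1,   0]
  [  2,   1]
U = 
  [  1,  -3]
  [  0,   5]
Check row 2 of LU: [(2)(1), (2)(-3) + 5] = [2, -1] = row 2 of A ✓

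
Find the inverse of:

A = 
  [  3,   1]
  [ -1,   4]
det(A) = (3)(4) - (1)(-1) = 13
For a 2×2 matrix, A⁻¹ = (1/det(A)) · [[d, -b], [-c, a]]
    = (1/13) · [[4, -1], [1, 3]]

A⁻¹ = 
  [ 4/13, -1/13]
  [ 1/13,  3/13]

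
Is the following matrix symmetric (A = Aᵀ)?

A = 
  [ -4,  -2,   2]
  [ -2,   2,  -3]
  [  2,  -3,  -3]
Yes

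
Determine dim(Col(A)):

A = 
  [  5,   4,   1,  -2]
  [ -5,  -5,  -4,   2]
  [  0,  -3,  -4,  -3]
Row reduce:
R2 → R2 + (1)·R1
R3 → R3 - (3)·R2
REF = 
  [  5,   4,   1,  -2]
  [  0,  -1,  -3,   0]
  [  0,   0,   5,  -3]
Pivot columns: 1, 2, 3 → 3 pivots.
dim(Col(A)) = number of pivot columns = 3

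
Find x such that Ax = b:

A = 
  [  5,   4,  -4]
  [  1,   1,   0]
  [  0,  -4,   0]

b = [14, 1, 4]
Row reduce the augmented matrix [A|b]:
R2 → R2 - (1/5)·R1
R3 → R3 + (20)·R2
REF = 
  [   5,    4,   -4,   14]
  [   0,  1/5,  4/5, -9/5]
  [   0,    0,   16,  -32]

Back-substitution:
x₃ = (-32) / 16 = -2
x₂ = (-9/5 - (4/5)(-2)) / (1/5) = -1
x₁ = (14 - (4)(-1) - (-4)(-2)) / 5 = 2

x = [2, -1, -2]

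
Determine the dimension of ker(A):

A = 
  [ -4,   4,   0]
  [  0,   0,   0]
nullity(A) = 2

Row reduce:
(no row operations needed)
REF = 
  [ -4,   4,   0]
  [  0,   0,   0]
Pivot columns: 1 → 1 pivot.
rank(A) = 1, so nullity(A) = 3 - 1 = 2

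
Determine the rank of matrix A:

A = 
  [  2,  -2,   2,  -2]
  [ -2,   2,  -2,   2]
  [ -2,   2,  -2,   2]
rank(A) = 1

Row reduce:
R2 → R2 + (1)·R1
R3 → R3 + (1)·R1
REF = 
  [  2,  -2,   2,  -2]
  [  0,   0,   0,   0]
  [  0,   0,   0,   0]
Pivot columns: 1 → 1 pivot.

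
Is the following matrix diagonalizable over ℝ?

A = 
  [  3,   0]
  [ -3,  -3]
Yes

tr(A) = 0, det(A) = -9
Characteristic polynomial: λ² - tr(A)λ + det(A) = λ² - 9
λ² - 9 = (λ + 3)(λ - 3)
Eigenvalues: 3, -3
λ=-3: alg. mult. = 1, geom. mult. = 2 - rank(A - (-3)I) = 2 - 1 = 1
λ=3: alg. mult. = 1, geom. mult. = 2 - rank(A - (3)I) = 2 - 1 = 1
Sum of geometric multiplicities equals n, so A has n independent eigenvectors.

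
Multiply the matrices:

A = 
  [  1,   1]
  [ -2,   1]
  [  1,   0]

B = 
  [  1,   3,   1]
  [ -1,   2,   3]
A is 3×2 and B is 2×3, so AB is 3×3. Each entry is (row of A)·(column of B):
AB[1,1] = (1)(1) + (1)(-1) = 0
AB[1,2] = (1)(3) + (1)(2) = 5
AB[1,3] = (1)(1) + (1)(3) = 4
AB[2,1] = (-2)(1) + (1)(-1) = -3
AB[2,2] = (-2)(3) + (1)(2) = -4
AB[2,3] = (-2)(1) + (1)(3) = 1
AB[3,1] = (1)(1) + (0)(-1) = 1
AB[3,2] = (1)(3) + (0)(2) = 3
AB[3,3] = (1)(1) + (0)(3) = 1

AB = 
  [  0,   5,   4]
  [ -3,  -4,   1]
  [  1,   3,   1]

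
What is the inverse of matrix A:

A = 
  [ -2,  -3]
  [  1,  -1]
det(A) = (-2)(-1) - (-3)(1) = 5
For a 2×2 matrix, A⁻¹ = (1/det(A)) · [[d, -b], [-c, a]]
    = (1/5) · [[-1, 3], [-1, -2]]

A⁻¹ = 
  [-1/5,  3/5]
  [-1/5, -2/5]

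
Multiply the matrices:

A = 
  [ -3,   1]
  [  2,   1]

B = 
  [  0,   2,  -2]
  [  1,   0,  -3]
A is 2×2 and B is 2×3, so AB is 2×3. Each entry is (row of A)·(column of B):
AB[1,1] = (-3)(0) + (1)(1) = 1
AB[1,2] = (-3)(2) + (1)(0) = -6
AB[1,3] = (-3)(-2) + (1)(-3) = 3
AB[2,1] = (2)(0) + (1)(1) = 1
AB[2,2] = (2)(2) + (1)(0) = 4
AB[2,3] = (2)(-2) + (1)(-3) = -7

AB = 
  [  1,  -6,   3]
  [  1,   4,  -7]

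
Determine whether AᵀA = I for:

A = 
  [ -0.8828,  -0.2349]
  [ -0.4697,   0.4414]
No

AᵀA = 
  [  1,   0]
  [  0,   0.2500]
≠ I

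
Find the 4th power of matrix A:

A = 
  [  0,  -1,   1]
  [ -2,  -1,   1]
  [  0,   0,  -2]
A² = A·A:
A²[1,1] = (0)(0) + (-1)(-2) + (1)(0) = 2
A²[1,2] = (0)(-1) + (-1)(-1) + (1)(0) = 1
A²[1,3] = (0)(1) + (-1)(1) + (1)(-2) = -3
A²[2,1] = (-2)(0) + (-1)(-2) + (1)(0) = 2
A²[2,2] = (-2)(-1) + (-1)(-1) + (1)(0) = 3
A²[2,3] = (-2)(1) + (-1)(1) + (1)(-2) = -5
A²[3,1] = (0)(0) + (0)(-2) + (-2)(0) = 0
A²[3,2] = (0)(-1) + (0)(-1) + (-2)(0) = 0
A²[3,3] = (0)(1) + (0)(1) + (-2)(-2) = 4
A² = 
  [  2,   1,  -3]
  [  2,   3,  -5]
  [  0,   0,   4]

A^3 = A^2·A:
A^3[1,1] = (2)(0) + (1)(-2) + (-3)(0) = -2
A^3[1,2] = (2)(-1) + (1)(-1) + (-3)(0) = -3
A^3[1,3] = (2)(1) + (1)(1) + (-3)(-2) = 9
A^3[2,1] = (2)(0) + (3)(-2) + (-5)(0) = -6
A^3[2,2] = (2)(-1) + (3)(-1) + (-5)(0) = -5
A^3[2,3] = (2)(1) + (3)(1) + (-5)(-2) = 15
A^3[3,1] = (0)(0) + (0)(-2) + (4)(0) = 0
A^3[3,2] = (0)(-1) + (0)(-1) + (4)(0) = 0
A^3[3,3] = (0)(1) + (0)(1) + (4)(-2) = -8
A^3 = 
  [ -2,  -3,   9]
  [ -6,  -5,  15]
  [  0,   0,  -8]

A^4 = A^3·A:
A^4[1,1] = (-2)(0) + (-3)(-2) + (9)(0) = 6
A^4[1,2] = (-2)(-1) + (-3)(-1) + (9)(0) = 5
A^4[1,3] = (-2)(1) + (-3)(1) + (9)(-2) = -23
A^4[2,1] = (-6)(0) + (-5)(-2) + (15)(0) = 10
A^4[2,2] = (-6)(-1) + (-5)(-1) + (15)(0) = 11
A^4[2,3] = (-6)(1) + (-5)(1) + (15)(-2) = -41
A^4[3,1] = (0)(0) + (0)(-2) + (-8)(0) = 0
A^4[3,2] = (0)(-1) + (0)(-1) + (-8)(0) = 0
A^4[3,3] = (0)(1) + (0)(1) + (-8)(-2) = 16
A^4 = 
  [  6,   5, -23]
  [ 10,  11, -41]
  [  0,   0,  16]

Therefore
A^4 = 
  [  6,   5, -23]
  [ 10,  11, -41]
  [  0,   0,  16]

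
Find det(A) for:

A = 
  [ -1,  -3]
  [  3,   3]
6

For a 2×2 matrix, det = ad - bc = (-1)(3) - (-3)(3) = 6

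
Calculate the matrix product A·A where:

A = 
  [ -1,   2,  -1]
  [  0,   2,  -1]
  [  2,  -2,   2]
A² = A·A:
A²[1,1] = (-1)(-1) + (2)(0) + (-1)(2) = -1
A²[1,2] = (-1)(2) + (2)(2) + (-1)(-2) = 4
A²[1,3] = (-1)(-1) + (2)(-1) + (-1)(2) = -3
A²[2,1] = (0)(-1) + (2)(0) + (-1)(2) = -2
A²[2,2] = (0)(2) + (2)(2) + (-1)(-2) = 6
A²[2,3] = (0)(-1) + (2)(-1) + (-1)(2) = -4
A²[3,1] = (2)(-1) + (-2)(0) + (2)(2) = 2
A²[3,2] = (2)(2) + (-2)(2) + (2)(-2) = -4
A²[3,3] = (2)(-1) + (-2)(-1) + (2)(2) = 4
A² = 
  [ -1,   4,  -3]
  [ -2,   6,  -4]
  [  2,  -4,   4]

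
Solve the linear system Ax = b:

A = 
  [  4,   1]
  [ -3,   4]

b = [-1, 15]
x = [-1, 3]

Row reduce the augmented matrix [A|b]:
R2 → R2 + (3/4)·R1
REF = 
  [   4,    1,   -1]
  [   0, 19/4, 57/4]

Back-substitution:
x₂ = (57/4) / (19/4) = 3
x₁ = (-1 - (1)(3)) / 4 = -1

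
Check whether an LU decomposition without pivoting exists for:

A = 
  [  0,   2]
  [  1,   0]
No.
A[1,1] = 0 but A[2,1] = 1 ≠ 0. Any LU with L unit lower triangular has (LU)[1,1] = U[1,1] and (LU)[2,1] = L[2,1]·U[1,1]; matching A forces U[1,1] = 0, which then forces (LU)[2,1] = 0 ≠ 1. A row swap (pivoting) is required.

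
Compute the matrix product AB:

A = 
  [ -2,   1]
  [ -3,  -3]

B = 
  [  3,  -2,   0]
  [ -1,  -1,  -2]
A is 2×2 and B is 2×3, so AB is 2×3. Each entry is (row of A)·(column of B):
AB[1,1] = (-2)(3) + (1)(-1) = -7
AB[1,2] = (-2)(-2) + (1)(-1) = 3
AB[1,3] = (-2)(0) + (1)(-2) = -2
AB[2,1] = (-3)(3) + (-3)(-1) = -6
AB[2,2] = (-3)(-2) + (-3)(-1) = 9
AB[2,3] = (-3)(0) + (-3)(-2) = 6

AB = 
  [ -7,   3,  -2]
  [ -6,   9,   6]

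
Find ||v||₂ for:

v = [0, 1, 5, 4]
6.481

||v||₂ = √((0)² + (1)² + (5)² + (4)²) = √42 = 6.481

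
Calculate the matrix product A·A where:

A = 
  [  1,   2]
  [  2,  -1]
A² = A·A:
A²[1,1] = (1)(1) + (2)(2) = 5
A²[1,2] = (1)(2) + (2)(-1) = 0
A²[2,1] = (2)(1) + (-1)(2) = 0
A²[2,2] = (2)(2) + (-1)(-1) = 5
A² = 
  [  5,   0]
  [  0,   5]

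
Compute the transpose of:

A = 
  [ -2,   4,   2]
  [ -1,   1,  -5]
Aᵀ = 
  [ -2,  -1]
  [  4,   1]
  [  2,  -5]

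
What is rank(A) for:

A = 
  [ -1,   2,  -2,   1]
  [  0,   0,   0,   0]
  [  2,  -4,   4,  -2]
Row reduce:
R3 → R3 + (2)·R1
REF = 
  [ -1,   2,  -2,   1]
  [  0,   0,   0,   0]
  [  0,   0,   0,   0]
Pivot columns: 1 → 1 pivot.

rank(A) = 1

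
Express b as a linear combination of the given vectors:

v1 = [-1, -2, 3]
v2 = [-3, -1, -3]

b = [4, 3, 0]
c1 = -1, c2 = -1

b = -1·v1 + -1·v2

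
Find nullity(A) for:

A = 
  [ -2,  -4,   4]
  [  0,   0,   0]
nullity(A) = 2

Row reduce:
(no row operations needed)
REF = 
  [ -2,  -4,   4]
  [  0,   0,   0]
Pivot columns: 1 → 1 pivot.
rank(A) = 1, so nullity(A) = 3 - 1 = 2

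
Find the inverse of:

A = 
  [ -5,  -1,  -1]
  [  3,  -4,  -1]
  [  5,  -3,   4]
det(A) = (-5)·((-4)(4) - (-1)(-3)) - (-1)·((3)(4) - (-1)(5)) + (-1)·((3)(-3) - (-4)(5))
  = (-5)(-19) - (-1)(17) + (-1)(11)
  = 101
det(A) = 101 ≠ 0, so A is invertible.

Cofactors Cᵢⱼ = (-1)ⁱ⁺ʲ·Mᵢⱼ:
C = 
  [-19, -17,  11]
  [  7, -15, -20]
  [ -3,  -8,  23]

adj(A) = Cᵀ:
adj(A) = 
  [-19,   7,  -3]
  [-17, -15,  -8]
  [ 11, -20,  23]

A⁻¹ = (1/101) · adj(A):
A⁻¹ = 
  [-19/101,   7/101,  -3/101]
  [-17/101, -15/101,  -8/101]
  [ 11/101, -20/101,  23/101]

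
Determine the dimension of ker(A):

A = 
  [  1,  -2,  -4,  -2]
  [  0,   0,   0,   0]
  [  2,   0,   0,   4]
nullity(A) = 2

Row reduce:
R3 → R3 - (2)·R1
Swap R2 ↔ R3
REF = 
  [  1,  -2,  -4,  -2]
  [  0,   4,   8,   8]
  [  0,   0,   0,   0]
Pivot columns: 1, 2 → 2 pivots.
rank(A) = 2, so nullity(A) = 4 - 2 = 2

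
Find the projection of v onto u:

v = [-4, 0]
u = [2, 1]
v·u = (-4)(2) + (0)(1) = -8
u·u = (2)² + (1)² = 5
proj_u(v) = (v·u / u·u) × u = (-8/5) × u

proj_u(v) = [-16/5, -8/5]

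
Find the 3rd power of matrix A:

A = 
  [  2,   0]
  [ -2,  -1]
A^3 = 
  [  8,   0]
  [ -6,  -1]

A² = A·A:
A²[1,1] = (2)(2) + (0)(-2) = 4
A²[1,2] = (2)(0) + (0)(-1) = 0
A²[2,1] = (-2)(2) + (-1)(-2) = -2
A²[2,2] = (-2)(0) + (-1)(-1) = 1
A² = 
  [  4,   0]
  [ -2,   1]

A^3 = A^2·A:
A^3[1,1] = (4)(2) + (0)(-2) = 8
A^3[1,2] = (4)(0) + (0)(-1) = 0
A^3[2,1] = (-2)(2) + (1)(-2) = -6
A^3[2,2] = (-2)(0) + (1)(-1) = -1
A^3 = 
  [  8,   0]
  [ -6,  -1]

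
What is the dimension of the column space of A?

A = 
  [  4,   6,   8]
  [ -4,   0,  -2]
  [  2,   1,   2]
Row reduce:
R2 → R2 + (1)·R1
R3 → R3 - (1/2)·R1
R3 → R3 + (1/3)·R2
REF = 
  [  4,   6,   8]
  [  0,   6,   6]
  [  0,   0,   0]
Pivot columns: 1, 2 → 2 pivots.
dim(Col(A)) = number of pivot columns = 2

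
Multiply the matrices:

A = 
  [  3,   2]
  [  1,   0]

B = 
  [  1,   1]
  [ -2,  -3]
AB = 
  [ -1,  -3]
  [  1,   1]

A is 2×2 and B is 2×2, so AB is 2×2. Each entry is (row of A)·(column of B):
AB[1,1] = (3)(1) + (2)(-2) = -1
AB[1,2] = (3)(1) + (2)(-3) = -3
AB[2,1] = (1)(1) + (0)(-2) = 1
AB[2,2] = (1)(1) + (0)(-3) = 1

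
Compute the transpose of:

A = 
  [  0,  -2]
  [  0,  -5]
Aᵀ = 
  [  0,   0]
  [ -2,  -5]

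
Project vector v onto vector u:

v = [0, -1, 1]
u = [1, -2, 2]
proj_u(v) = [4/9, -8/9, 8/9]

v·u = (0)(1) + (-1)(-2) + (1)(2) = 4
u·u = (1)² + (-2)² + (2)² = 9
proj_u(v) = (v·u / u·u) × u = (4/9) × u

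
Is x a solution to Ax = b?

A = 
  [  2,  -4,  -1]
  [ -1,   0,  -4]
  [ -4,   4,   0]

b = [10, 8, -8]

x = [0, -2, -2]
Yes

Ax = [10, 8, -8] = b ✓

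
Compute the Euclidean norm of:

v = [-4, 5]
6.403

||v||₂ = √((-4)² + (5)²) = √41 = 6.403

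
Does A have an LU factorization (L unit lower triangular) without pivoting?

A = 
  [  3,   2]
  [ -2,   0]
Yes.
A[1,1] = 3 ≠ 0, so Gaussian elimination proceeds without a row swap: multiplier ℓ₂₁ = (-2)/(3) = -2/3, and U[2,2] = 0 - (-2/3)(2) = 4/3.
L = 
  [   1,    0]
  [-2/3,    1]
U = 
  [  3,   2]
  [  0, 4/3]
Check row 2 of LU: [(-2/3)(3), (-2/3)(2) + (4/3)] = [-2, 0] = row 2 of A ✓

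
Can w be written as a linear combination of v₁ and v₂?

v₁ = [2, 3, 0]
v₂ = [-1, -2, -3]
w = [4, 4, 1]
No

Form the augmented matrix and row-reduce:
[v₁|v₂|w] = 
  [  2,  -1,   4]
  [  3,  -2,   4]
  [  0,  -3,   1]
R2 → R2 - (3/2)·R1
R3 → R3 - (6)·R2
REF = 
  [   2,   -1,    4]
  [   0, -1/2,   -2]
  [   0,    0,   13]

Row 3 reads [0 0 | 13], i.e. 0 = 13, so the system is inconsistent and w ∉ span{v₁, v₂}.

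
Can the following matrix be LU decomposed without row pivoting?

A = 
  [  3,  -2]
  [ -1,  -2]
Yes.
A[1,1] = 3 ≠ 0, so Gaussian elimination proceeds without a row swap: multiplier ℓ₂₁ = (-1)/(3) = -1/3, and U[2,2] = -2 - (-1/3)(-2) = -8/3.
L = 
  [   1,    0]
  [-1/3,    1]
U = 
  [   3,   -2]
  [   0, -8/3]
Check row 2 of LU: [(-1/3)(3), (-1/3)(-2) + (-8/3)] = [-1, -2] = row 2 of A ✓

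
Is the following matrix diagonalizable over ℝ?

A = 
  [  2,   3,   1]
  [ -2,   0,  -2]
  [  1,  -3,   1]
No

Characteristic polynomial: det(λI - A) = λ³ - 3λ² + λ + 6
By the rational root theorem any rational root is an integer dividing 6; none of those is a root, so p(λ) has no rational roots and hence (being an irreducible cubic) no repeated roots.
Discriminant of the cubic: Δ = -643
Δ < 0 ⇒ one real eigenvalue and a complex-conjugate pair: λ ≈ 2.047 + 1.136i, 2.047 - 1.136i, -1.095
Has complex eigenvalues (not diagonalizable over ℝ).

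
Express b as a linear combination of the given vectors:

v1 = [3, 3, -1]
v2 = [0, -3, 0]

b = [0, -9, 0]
c1 = 0, c2 = 3

b = 0·v1 + 3·v2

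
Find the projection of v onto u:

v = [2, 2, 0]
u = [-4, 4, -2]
v·u = (2)(-4) + (2)(4) + (0)(-2) = 0
u·u = (-4)² + (4)² + (-2)² = 36
proj_u(v) = (v·u / u·u) × u = (0/36) × u = (0) × u

proj_u(v) = [0, 0, 0]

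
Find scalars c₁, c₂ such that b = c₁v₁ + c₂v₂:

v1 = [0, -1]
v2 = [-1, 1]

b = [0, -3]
c1 = 3, c2 = 0

b = 3·v1 + 0·v2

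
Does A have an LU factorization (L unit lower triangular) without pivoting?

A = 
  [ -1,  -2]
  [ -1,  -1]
Yes.
A[1,1] = -1 ≠ 0, so Gaussian elimination proceeds without a row swap: multiplier ℓ₂₁ = (-1)/(-1) = 1, and U[2,2] = -1 - (1)(-2) = 1.
L = 
  [  1,   0]
  [  1,   1]
U = 
  [ -1,  -2]
  [  0,   1]
Check row 2 of LU: [(1)(-1), (1)(-2) + 1] = [-1, -1] = row 2 of A ✓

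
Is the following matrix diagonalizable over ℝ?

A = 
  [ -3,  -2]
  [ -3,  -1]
Yes

tr(A) = -4, det(A) = -3
Characteristic polynomial: λ² - tr(A)λ + det(A) = λ² + 4λ - 3
λ² + 4λ - 3 = 0  ⇒  λ = (-4 ± √((4)² - 4·(-3)))/2 = (-4 ± √(28))/2
  = -2 + √7,  -2 - √7
Eigenvalues: -2 + √7, -2 - √7  (≈ 0.6458, -4.646)
The two irrational eigenvalues are distinct (simple), so each has alg. mult. = geom. mult. = 1.
Sum of geometric multiplicities equals n, so A has n independent eigenvectors.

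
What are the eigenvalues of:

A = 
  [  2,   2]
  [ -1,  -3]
λ = (-1 + √17)/2, (-1 - √17)/2  (≈ 1.562, -2.562)

tr(A) = -1, det(A) = -4
Characteristic polynomial: λ² - tr(A)λ + det(A) = λ² + λ - 4
λ² + λ - 4 = 0  ⇒  λ = (-1 ± √((1)² - 4·(-4)))/2 = (-1 ± √(17))/2
  = (-1 + √17)/2,  (-1 - √17)/2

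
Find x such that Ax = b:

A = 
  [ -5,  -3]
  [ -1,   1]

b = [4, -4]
x = [1, -3]

Row reduce the augmented matrix [A|b]:
R2 → R2 - (1/5)·R1
REF = 
  [   -5,    -3,     4]
  [    0,   8/5, -24/5]

Back-substitution:
x₂ = (-24/5) / (8/5) = -3
x₁ = (4 - (-3)(-3)) / (-5) = 1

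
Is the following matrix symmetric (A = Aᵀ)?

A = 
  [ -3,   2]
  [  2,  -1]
Yes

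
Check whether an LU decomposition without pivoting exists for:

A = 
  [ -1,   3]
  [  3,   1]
Yes.
A[1,1] = -1 ≠ 0, so Gaussian elimination proceeds without a row swap: multiplier ℓ₂₁ = (3)/(-1) = -3, and U[2,2] = 1 - (-3)(3) = 10.
L = 
  [  1,   0]
  [ -3,   1]
U = 
  [ -1,   3]
  [  0,  10]
Check row 2 of LU: [(-3)(-1), (-3)(3) + 10] = [3, 1] = row 2 of A ✓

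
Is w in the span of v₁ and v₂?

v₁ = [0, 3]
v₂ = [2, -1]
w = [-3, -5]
Yes

Form the augmented matrix and row-reduce:
[v₁|v₂|w] = 
  [  0,   2,  -3]
  [  3,  -1,  -5]
Swap R1 ↔ R2
REF = 
  [  3,  -1,  -5]
  [  0,   2,  -3]

No row of the form [0 0 | nonzero], so the system is consistent. Back-substitution gives c₁ = -13/6, c₂ = -3/2: w = (-13/6)·v₁ + (-3/2)·v₂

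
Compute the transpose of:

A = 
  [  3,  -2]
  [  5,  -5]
Aᵀ = 
  [  3,   5]
  [ -2,  -5]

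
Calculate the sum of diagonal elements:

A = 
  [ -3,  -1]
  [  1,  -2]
-5

tr(A) = -3 + -2 = -5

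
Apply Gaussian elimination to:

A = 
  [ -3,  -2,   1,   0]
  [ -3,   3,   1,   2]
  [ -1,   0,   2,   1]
Row operations:
R2 → R2 - (1)·R1
R3 → R3 - (1/3)·R1
R3 → R3 - (2/15)·R2

Resulting echelon form:
REF = 
  [   -3,    -2,     1,     0]
  [    0,     5,     0,     2]
  [    0,     0,   5/3, 11/15]

Rank = 3 (number of non-zero pivot rows).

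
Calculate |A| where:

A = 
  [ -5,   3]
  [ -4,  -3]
27

For a 2×2 matrix, det = ad - bc = (-5)(-3) - (3)(-4) = 27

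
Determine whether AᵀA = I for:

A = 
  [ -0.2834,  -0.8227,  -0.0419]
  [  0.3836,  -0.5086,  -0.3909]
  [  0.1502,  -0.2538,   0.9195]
No

AᵀA = 
  [  0.2500,  -0.0001,   0]
  [ -0.0001,   0.9999,  -0.0001]
  [  0,  -0.0001,   1]
≠ I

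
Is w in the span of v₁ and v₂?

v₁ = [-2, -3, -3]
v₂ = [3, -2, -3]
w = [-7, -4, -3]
Yes

Form the augmented matrix and row-reduce:
[v₁|v₂|w] = 
  [ -2,   3,  -7]
  [ -3,  -2,  -4]
  [ -3,  -3,  -3]
R2 → R2 - (3/2)·R1
R3 → R3 - (3/2)·R1
R3 → R3 - (15/13)·R2
REF = 
  [   -2,     3,    -7]
  [    0, -13/2,  13/2]
  [    0,     0,     0]

No row of the form [0 0 | nonzero], so the system is consistent. Back-substitution gives c₁ = 2, c₂ = -1: w = (2)·v₁ + (-1)·v₂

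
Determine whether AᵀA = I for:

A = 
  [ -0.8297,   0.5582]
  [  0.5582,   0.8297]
Yes

AᵀA = 
  [  1,   0]
  [  0,   1]
≈ I (equal to I up to the 4-dp rounding of the entries)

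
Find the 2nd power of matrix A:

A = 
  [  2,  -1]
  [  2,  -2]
A² = A·A:
A²[1,1] = (2)(2) + (-1)(2) = 2
A²[1,2] = (2)(-1) + (-1)(-2) = 0
A²[2,1] = (2)(2) + (-2)(2) = 0
A²[2,2] = (2)(-1) + (-2)(-2) = 2
A² = 
  [  2,   0]
  [  0,   2]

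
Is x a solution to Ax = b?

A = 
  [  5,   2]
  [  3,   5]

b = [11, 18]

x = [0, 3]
No

Ax = [6, 15] ≠ b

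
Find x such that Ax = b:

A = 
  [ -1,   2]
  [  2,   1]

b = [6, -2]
Row reduce the augmented matrix [A|b]:
R2 → R2 + (2)·R1
REF = 
  [ -1,   2,   6]
  [  0,   5,  10]

Back-substitution:
x₂ = 10 / 5 = 2
x₁ = (6 - (2)(2)) / (-1) = -2

x = [-2, 2]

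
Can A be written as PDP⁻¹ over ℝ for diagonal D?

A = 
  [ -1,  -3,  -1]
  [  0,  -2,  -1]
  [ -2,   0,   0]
No

Characteristic polynomial: det(λI - A) = λ³ + 3λ² + 2
By the rational root theorem any rational root is an integer dividing 2; none of those is a root, so p(λ) has no rational roots and hence (being an irreducible cubic) no repeated roots.
Discriminant of the cubic: Δ = -324
Δ < 0 ⇒ one real eigenvalue and a complex-conjugate pair: λ ≈ -3.196, 0.09791 + 0.785i, 0.09791 - 0.785i
Has complex eigenvalues (not diagonalizable over ℝ).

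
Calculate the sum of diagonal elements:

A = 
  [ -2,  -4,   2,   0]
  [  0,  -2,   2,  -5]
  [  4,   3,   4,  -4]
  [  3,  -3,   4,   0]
0

tr(A) = -2 + -2 + 4 + 0 = 0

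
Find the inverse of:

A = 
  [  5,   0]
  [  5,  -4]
det(A) = (5)(-4) - (0)(5) = -20
For a 2×2 matrix, A⁻¹ = (1/det(A)) · [[d, -b], [-c, a]]
    = (-1/20) · [[-4, 0], [-5, 5]]

A⁻¹ = 
  [ 1/5,    0]
  [ 1/4, -1/4]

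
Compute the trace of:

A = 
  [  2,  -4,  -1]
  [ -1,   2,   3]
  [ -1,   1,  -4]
0

tr(A) = 2 + 2 + -4 = 0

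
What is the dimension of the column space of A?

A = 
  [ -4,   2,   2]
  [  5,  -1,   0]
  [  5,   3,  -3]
Row reduce:
R2 → R2 + (5/4)·R1
R3 → R3 + (5/4)·R1
R3 → R3 - (11/3)·R2
REF = 
  [   -4,     2,     2]
  [    0,   3/2,   5/2]
  [    0,     0, -29/3]
Pivot columns: 1, 2, 3 → 3 pivots.
dim(Col(A)) = number of pivot columns = 3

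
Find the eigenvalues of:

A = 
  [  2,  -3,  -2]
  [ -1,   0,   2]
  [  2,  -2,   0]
Characteristic polynomial: det(λI - A) = λ³ - 2λ² + 5λ + 8
Testing integer divisors of the constant term: p(-1) = 0, so (λ + 1) is a factor:
p(λ) = (λ + 1)(λ² - 3λ + 8)
λ² - 3λ + 8 = 0  ⇒  λ = (3 ± √((-3)² - 4·(8)))/2 = (3 ± √(-23))/2
  = (3 + i√23)/2,  (3 - i√23)/2

λ = -1, (3 + i√23)/2, (3 - i√23)/2  (≈ -1, 1.5 + 2.398i, 1.5 - 2.398i)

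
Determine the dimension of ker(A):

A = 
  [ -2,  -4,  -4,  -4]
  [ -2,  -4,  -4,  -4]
nullity(A) = 3

Row reduce:
R2 → R2 - (1)·R1
REF = 
  [ -2,  -4,  -4,  -4]
  [  0,   0,   0,   0]
Pivot columns: 1 → 1 pivot.
rank(A) = 1, so nullity(A) = 4 - 1 = 3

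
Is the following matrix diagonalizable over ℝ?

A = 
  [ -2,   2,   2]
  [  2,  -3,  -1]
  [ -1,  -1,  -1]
No

Characteristic polynomial: det(λI - A) = λ³ + 6λ² + 8λ + 8
By the rational root theorem any rational root is an integer dividing 8; none of those is a root, so p(λ) has no rational roots and hence (being an irreducible cubic) no repeated roots.
Discriminant of the cubic: Δ = -1472
Δ < 0 ⇒ one real eigenvalue and a complex-conjugate pair: λ ≈ -4.649, -0.6753 + 1.125i, -0.6753 - 1.125i
Has complex eigenvalues (not diagonalizable over ℝ).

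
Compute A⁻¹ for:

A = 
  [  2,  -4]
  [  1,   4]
det(A) = (2)(4) - (-4)(1) = 12
For a 2×2 matrix, A⁻¹ = (1/det(A)) · [[d, -b], [-c, a]]
    = (1/12) · [[4, 4], [-1, 2]]

A⁻¹ = 
  [  1/3,   1/3]
  [-1/12,   1/6]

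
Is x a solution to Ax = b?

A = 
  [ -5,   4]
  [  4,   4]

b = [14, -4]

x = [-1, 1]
No

Ax = [9, 0] ≠ b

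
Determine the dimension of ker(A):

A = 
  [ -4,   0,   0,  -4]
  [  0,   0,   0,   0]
nullity(A) = 3

Row reduce:
(no row operations needed)
REF = 
  [ -4,   0,   0,  -4]
  [  0,   0,   0,   0]
Pivot columns: 1 → 1 pivot.
rank(A) = 1, so nullity(A) = 4 - 1 = 3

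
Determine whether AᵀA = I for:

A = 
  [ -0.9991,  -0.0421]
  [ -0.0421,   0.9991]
Yes

AᵀA = 
  [  1,   0]
  [  0,   1]
≈ I (equal to I up to the 4-dp rounding of the entries)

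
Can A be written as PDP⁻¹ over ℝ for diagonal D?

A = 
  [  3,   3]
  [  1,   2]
Yes

tr(A) = 5, det(A) = 3
Characteristic polynomial: λ² - tr(A)λ + det(A) = λ² - 5λ + 3
λ² - 5λ + 3 = 0  ⇒  λ = (5 ± √((-5)² - 4·(3)))/2 = (5 ± √(13))/2
  = (5 + √13)/2,  (5 - √13)/2
Eigenvalues: (5 + √13)/2, (5 - √13)/2  (≈ 4.303, 0.6972)
The two irrational eigenvalues are distinct (simple), so each has alg. mult. = geom. mult. = 1.
Sum of geometric multiplicities equals n, so A has n independent eigenvectors.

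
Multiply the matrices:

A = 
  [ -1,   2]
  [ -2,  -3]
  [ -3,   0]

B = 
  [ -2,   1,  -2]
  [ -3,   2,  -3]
AB = 
  [ -4,   3,  -4]
  [ 13,  -8,  13]
  [  6,  -3,   6]

A is 3×2 and B is 2×3, so AB is 3×3. Each entry is (row of A)·(column of B):
AB[1,1] = (-1)(-2) + (2)(-3) = -4
AB[1,2] = (-1)(1) + (2)(2) = 3
AB[1,3] = (-1)(-2) + (2)(-3) = -4
AB[2,1] = (-2)(-2) + (-3)(-3) = 13
AB[2,2] = (-2)(1) + (-3)(2) = -8
AB[2,3] = (-2)(-2) + (-3)(-3) = 13
AB[3,1] = (-3)(-2) + (0)(-3) = 6
AB[3,2] = (-3)(1) + (0)(2) = -3
AB[3,3] = (-3)(-2) + (0)(-3) = 6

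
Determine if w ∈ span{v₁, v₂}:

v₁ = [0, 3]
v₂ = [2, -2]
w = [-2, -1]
Yes

Form the augmented matrix and row-reduce:
[v₁|v₂|w] = 
  [  0,   2,  -2]
  [  3,  -2,  -1]
Swap R1 ↔ R2
REF = 
  [  3,  -2,  -1]
  [  0,   2,  -2]

No row of the form [0 0 | nonzero], so the system is consistent. Back-substitution gives c₁ = -1, c₂ = -1: w = (-1)·v₁ + (-1)·v₂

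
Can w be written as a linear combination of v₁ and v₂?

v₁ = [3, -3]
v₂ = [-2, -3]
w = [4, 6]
Yes

Form the augmented matrix and row-reduce:
[v₁|v₂|w] = 
  [  3,  -2,   4]
  [ -3,  -3,   6]
R2 → R2 + (1)·R1
REF = 
  [  3,  -2,   4]
  [  0,  -5,  10]

No row of the form [0 0 | nonzero], so the system is consistent. Back-substitution gives c₁ = 0, c₂ = -2: w = (0)·v₁ + (-2)·v₂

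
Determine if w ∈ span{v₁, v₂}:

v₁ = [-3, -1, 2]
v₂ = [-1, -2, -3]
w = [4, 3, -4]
No

Form the augmented matrix and row-reduce:
[v₁|v₂|w] = 
  [ -3,  -1,   4]
  [ -1,  -2,   3]
  [  2,  -3,  -4]
R2 → R2 - (1/3)·R1
R3 → R3 + (2/3)·R1
R3 → R3 - (11/5)·R2
REF = 
  [  -3,   -1,    4]
  [   0, -5/3,  5/3]
  [   0,    0,   -5]

Row 3 reads [0 0 | -5], i.e. 0 = -5, so the system is inconsistent and w ∉ span{v₁, v₂}.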